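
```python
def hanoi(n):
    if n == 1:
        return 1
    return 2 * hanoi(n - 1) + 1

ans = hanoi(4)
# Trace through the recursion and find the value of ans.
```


hanoi(4)
= 2 * hanoi(3) + 1
= 2 * (2 * hanoi(2) + 1) + 1
= 2 * (2 * (2 * hanoi(1) + 1) + 1) + 1
Now compute bottom-up:
hanoi(1) = 1
hanoi(2) = 2 * 1 + 1 = 3
hanoi(3) = 2 * 3 + 1 = 7
hanoi(4) = 2 * 7 + 1 = 15
= 15


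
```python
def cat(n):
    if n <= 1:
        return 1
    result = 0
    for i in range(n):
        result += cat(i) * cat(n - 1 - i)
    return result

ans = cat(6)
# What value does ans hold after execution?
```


cat(6)
= sum of cat(i) * cat(6-1-i) for i in 0..5
First compute sub-values bottom-up:
  cat(0) = 1, cat(1) = 1
  cat(2) = 1*1 + 1*1 = 2
  cat(3) = 1*2 + 1*1 + 2*1 = 5
  cat(4) = 1*5 + 1*2 + 2*1 + 5*1 = 14
  cat(5) = 1*14 + 1*5 + 2*2 + 5*1 + 14*1 = 42
Now cat(6):
  cat(0)*cat(5) = 1*42 = 42
  cat(1)*cat(4) = 1*14 = 14
  cat(2)*cat(3) = 2*5 = 10
  cat(3)*cat(2) = 5*2 = 10
  cat(4)*cat(1) = 14*1 = 14
  cat(5)*cat(0) = 42*1 = 42
= 42 + 14 + 10 + 10 + 14 + 42
= 132


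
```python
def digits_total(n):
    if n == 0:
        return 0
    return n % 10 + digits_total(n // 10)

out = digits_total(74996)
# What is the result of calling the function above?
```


digits_total(74996)
= 6 + digits_total(7499)
= 6 + 9 + digits_total(749)
= 6 + 9 + 9 + digits_total(74)
= 6 + 9 + 9 + 4 + digits_total(7)
= 6 + 9 + 9 + 4 + 7 + digits_total(0)
= 6 + 9 + 9 + 4 + 7 + 0
= 35


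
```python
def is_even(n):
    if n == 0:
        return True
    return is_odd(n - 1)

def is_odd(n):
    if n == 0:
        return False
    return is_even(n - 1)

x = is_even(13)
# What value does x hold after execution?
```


is_even(13)
= is_odd(12)
= is_even(11)
= is_odd(10)
= is_even(9)
= is_odd(8)
= is_even(7)
= is_odd(6)
= is_even(5)
= is_odd(4)
= is_even(3)
= is_odd(2)
= is_even(1)
= is_odd(0)
n == 0: return False
= False


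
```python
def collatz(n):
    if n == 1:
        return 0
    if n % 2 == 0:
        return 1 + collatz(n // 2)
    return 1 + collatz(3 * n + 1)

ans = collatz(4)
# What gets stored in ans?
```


collatz(4)
4 is even -> collatz(2)
2 is even -> collatz(1)
Reached 1 after 2 steps
= 2


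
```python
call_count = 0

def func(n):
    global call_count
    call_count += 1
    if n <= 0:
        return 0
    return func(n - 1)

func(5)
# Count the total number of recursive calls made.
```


func(5) calls func(4) calls ... calls func(0)
Total calls: 5 + 1 (for base case) = 6


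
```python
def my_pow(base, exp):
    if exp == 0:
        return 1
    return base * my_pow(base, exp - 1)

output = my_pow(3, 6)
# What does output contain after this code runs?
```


my_pow(3, 6)
= 3 * my_pow(3, 5)
= 3 * 3 * my_pow(3, 4)
= 3 * 3 * 3 * my_pow(3, 3)
= 3 * 3 * 3 * 3 * my_pow(3, 2)
= 3 * 3 * 3 * 3 * 3 * my_pow(3, 1)
= 3 * 3 * 3 * 3 * 3 * 3 * my_pow(3, 0)
= 3 * 3 * 3 * 3 * 3 * 3 * 1
= 729


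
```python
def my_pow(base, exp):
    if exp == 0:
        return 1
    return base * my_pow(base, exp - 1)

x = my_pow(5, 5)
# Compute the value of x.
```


my_pow(5, 5)
= 5 * my_pow(5, 4)
= 5 * 5 * my_pow(5, 3)
= 5 * 5 * 5 * my_pow(5, 2)
= 5 * 5 * 5 * 5 * my_pow(5, 1)
= 5 * 5 * 5 * 5 * 5 * my_pow(5, 0)
= 5 * 5 * 5 * 5 * 5 * 1
= 3125


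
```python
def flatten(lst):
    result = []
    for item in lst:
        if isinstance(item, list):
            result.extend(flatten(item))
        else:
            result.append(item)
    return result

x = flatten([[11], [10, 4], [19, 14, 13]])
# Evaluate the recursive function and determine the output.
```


flatten([[11], [10, 4], [19, 14, 13]])
Processing each element:
  [11] is a list -> flatten recursively -> [11]
  [10, 4] is a list -> flatten recursively -> [10, 4]
  [19, 14, 13] is a list -> flatten recursively -> [19, 14, 13]
= [11, 10, 4, 19, 14, 13]


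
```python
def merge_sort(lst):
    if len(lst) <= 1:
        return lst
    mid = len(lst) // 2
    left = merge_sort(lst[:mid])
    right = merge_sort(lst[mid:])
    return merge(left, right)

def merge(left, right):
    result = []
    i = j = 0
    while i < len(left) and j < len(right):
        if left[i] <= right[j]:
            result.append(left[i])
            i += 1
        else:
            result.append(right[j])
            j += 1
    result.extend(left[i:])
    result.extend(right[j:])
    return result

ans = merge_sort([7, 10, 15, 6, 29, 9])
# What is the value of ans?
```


merge_sort([7, 10, 15, 6, 29, 9])
Split into [7, 10, 15] and [6, 29, 9]
Left sorted: [7, 10, 15]
Right sorted: [6, 9, 29]
Merge [7, 10, 15] and [6, 9, 29]
= [6, 7, 9, 10, 15, 29]


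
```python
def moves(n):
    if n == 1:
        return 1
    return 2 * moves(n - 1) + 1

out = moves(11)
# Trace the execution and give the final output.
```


moves(11)
= 2 * moves(10) + 1
= 2 * (2 * moves(9) + 1) + 1
= 2 * (2 * (2 * moves(8) + 1) + 1) + 1
= 2 * (2 * (2 * (2 * moves(7) + 1) + 1) + 1) + 1
= 2 * (2 * (2 * (2 * (2 * moves(6) + 1) + 1) + 1) + 1) + 1
= 2 * (2 * (2 * (2 * (2 * (2 * moves(5) + 1) + 1) + 1) + 1) + 1) + 1
= 2 * (2 * (2 * (2 * (2 * (2 * (2 * moves(4) + 1) + 1) + 1) + 1) + 1) + 1) + 1
= 2 * (2 * (2 * (2 * (2 * (2 * (2 * (2 * moves(3) + 1) + 1) + 1) + 1) + 1) + 1) + 1) + 1
= 2 * (2 * (2 * (2 * (2 * (2 * (2 * (2 * (2 * moves(2) + 1) + 1) + 1) + 1) + 1) + 1) + 1) + 1) + 1
= 2 * (2 * (2 * (2 * (2 * (2 * (2 * (2 * (2 * (2 * moves(1) + 1) + 1) + 1) + 1) + 1) + 1) + 1) + 1) + 1) + 1
Now compute bottom-up:
moves(1) = 1
moves(2) = 2 * 1 + 1 = 3
moves(3) = 2 * 3 + 1 = 7
moves(4) = 2 * 7 + 1 = 15
moves(5) = 2 * 15 + 1 = 31
moves(6) = 2 * 31 + 1 = 63
moves(7) = 2 * 63 + 1 = 127
moves(8) = 2 * 127 + 1 = 255
moves(9) = 2 * 255 + 1 = 511
moves(10) = 2 * 511 + 1 = 1023
moves(11) = 2 * 1023 + 1 = 2047
= 2047


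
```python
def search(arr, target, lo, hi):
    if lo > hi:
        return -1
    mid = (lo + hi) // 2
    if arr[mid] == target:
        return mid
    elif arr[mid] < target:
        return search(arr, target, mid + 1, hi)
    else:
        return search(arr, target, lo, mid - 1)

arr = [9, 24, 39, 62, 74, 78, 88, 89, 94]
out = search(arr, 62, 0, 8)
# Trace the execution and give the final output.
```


search(arr, 62, 0, 8)
lo=0, hi=8, mid=4, arr[mid]=74
74 > 62, search left half
lo=0, hi=3, mid=1, arr[mid]=24
24 < 62, search right half
lo=2, hi=3, mid=2, arr[mid]=39
39 < 62, search right half
lo=3, hi=3, mid=3, arr[mid]=62
arr[3] == 62, found at index 3
= 3


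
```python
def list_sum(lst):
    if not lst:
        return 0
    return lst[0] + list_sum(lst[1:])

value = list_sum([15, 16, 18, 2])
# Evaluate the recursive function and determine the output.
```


list_sum([15, 16, 18, 2])
= 15 + list_sum([16, 18, 2])
= 15 + 16 + list_sum([18, 2])
= 15 + 16 + 18 + list_sum([2])
= 15 + 16 + 18 + 2 + list_sum([])
= 15 + 16 + 18 + 2 + 0
= 51


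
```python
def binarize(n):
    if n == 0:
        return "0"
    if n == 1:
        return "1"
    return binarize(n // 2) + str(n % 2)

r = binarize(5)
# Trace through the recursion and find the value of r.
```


binarize(5)
= binarize(2) + "1"
= binarize(1) + "0" + "1"
= "1" + "0" + "1"
= "101"


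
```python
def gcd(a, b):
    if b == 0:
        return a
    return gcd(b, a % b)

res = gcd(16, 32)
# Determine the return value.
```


gcd(16, 32)
= gcd(32, 16 % 32) = gcd(32, 16)
= gcd(16, 32 % 16) = gcd(16, 0)
b == 0, return a = 16


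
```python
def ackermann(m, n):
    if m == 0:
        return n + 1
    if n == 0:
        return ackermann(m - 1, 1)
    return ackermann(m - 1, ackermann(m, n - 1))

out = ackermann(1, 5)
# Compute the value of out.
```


ackermann(1, 5)
= ackermann(0, ackermann(1, 4))
First compute ackermann(1, 4) = 6
= ackermann(0, 6)
= 7


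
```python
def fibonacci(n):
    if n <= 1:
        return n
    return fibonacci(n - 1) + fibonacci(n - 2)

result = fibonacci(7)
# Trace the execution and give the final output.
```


fibonacci(7)
= fibonacci(6) + fibonacci(5)
= (fibonacci(5) + fibonacci(4)) + fibonacci(5)
Computing bottom-up: fibonacci(0)=0, fibonacci(1)=1, fibonacci(2)=1, fibonacci(3)=2, fibonacci(4)=3, fibonacci(5)=5, fibonacci(6)=8, fibonacci(7)=13
= 13


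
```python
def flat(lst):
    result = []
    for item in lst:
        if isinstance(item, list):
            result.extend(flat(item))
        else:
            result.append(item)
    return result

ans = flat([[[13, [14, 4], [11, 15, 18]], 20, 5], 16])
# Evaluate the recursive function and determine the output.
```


flat([[[13, [14, 4], [11, 15, 18]], 20, 5], 16])
Processing each element:
  [[13, [14, 4], [11, 15, 18]], 20, 5] is a list -> flat recursively -> [13, 14, 4, 11, 15, 18, 20, 5]
  16 is not a list -> append 16
= [13, 14, 4, 11, 15, 18, 20, 5, 16]


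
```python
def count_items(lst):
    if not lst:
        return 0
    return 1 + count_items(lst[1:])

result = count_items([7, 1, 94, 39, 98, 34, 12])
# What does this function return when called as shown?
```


count_items([7, 1, 94, 39, 98, 34, 12])
= 1 + count_items([1, 94, 39, 98, 34, 12])
= 1 + 1 + count_items([94, 39, 98, 34, 12])
= 1 + 1 + 1 + count_items([39, 98, 34, 12])
= 1 + 1 + 1 + 1 + count_items([98, 34, 12])
= 1 + 1 + 1 + 1 + 1 + count_items([34, 12])
= 1 + 1 + 1 + 1 + 1 + 1 + count_items([12])
= 1 + 1 + 1 + 1 + 1 + 1 + 1 + count_items([])
= 1 + 1 + 1 + 1 + 1 + 1 + 1 + 0
= 7


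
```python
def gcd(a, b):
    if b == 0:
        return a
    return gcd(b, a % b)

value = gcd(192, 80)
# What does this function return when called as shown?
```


gcd(192, 80)
= gcd(80, 192 % 80) = gcd(80, 32)
= gcd(32, 80 % 32) = gcd(32, 16)
= gcd(16, 32 % 16) = gcd(16, 0)
b == 0, return a = 16


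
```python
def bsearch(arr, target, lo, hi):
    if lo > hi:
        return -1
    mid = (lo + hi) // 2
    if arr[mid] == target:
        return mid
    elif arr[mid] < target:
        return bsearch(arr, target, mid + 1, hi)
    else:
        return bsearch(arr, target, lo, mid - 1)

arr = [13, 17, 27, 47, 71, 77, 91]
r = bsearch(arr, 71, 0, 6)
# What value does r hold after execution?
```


bsearch(arr, 71, 0, 6)
lo=0, hi=6, mid=3, arr[mid]=47
47 < 71, search right half
lo=4, hi=6, mid=5, arr[mid]=77
77 > 71, search left half
lo=4, hi=4, mid=4, arr[mid]=71
arr[4] == 71, found at index 4
= 4


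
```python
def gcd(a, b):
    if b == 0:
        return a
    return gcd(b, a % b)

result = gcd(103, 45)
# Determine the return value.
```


gcd(103, 45)
= gcd(45, 103 % 45) = gcd(45, 13)
= gcd(13, 45 % 13) = gcd(13, 6)
= gcd(6, 13 % 6) = gcd(6, 1)
= gcd(1, 6 % 1) = gcd(1, 0)
b == 0, return a = 1


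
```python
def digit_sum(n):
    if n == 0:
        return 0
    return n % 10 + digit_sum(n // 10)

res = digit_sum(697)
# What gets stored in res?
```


digit_sum(697)
= 7 + digit_sum(69)
= 7 + 9 + digit_sum(6)
= 7 + 9 + 6 + digit_sum(0)
= 7 + 9 + 6 + 0
= 22


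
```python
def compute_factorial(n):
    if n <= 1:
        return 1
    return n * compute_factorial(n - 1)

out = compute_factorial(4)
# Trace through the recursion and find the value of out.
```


compute_factorial(4)
= 4 * compute_factorial(3)
= 4 * 3 * compute_factorial(2)
= 4 * 3 * 2 * compute_factorial(1)
= 4 * 3 * 2 * 1
= 24


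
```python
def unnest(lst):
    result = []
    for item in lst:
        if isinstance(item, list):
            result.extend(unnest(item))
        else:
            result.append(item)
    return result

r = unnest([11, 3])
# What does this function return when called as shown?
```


unnest([11, 3])
Processing each element:
  11 is not a list -> append 11
  3 is not a list -> append 3
= [11, 3]


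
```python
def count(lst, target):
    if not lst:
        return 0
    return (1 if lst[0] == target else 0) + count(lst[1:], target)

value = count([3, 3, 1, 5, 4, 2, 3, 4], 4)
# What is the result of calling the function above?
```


count([3, 3, 1, 5, 4, 2, 3, 4], 4)
lst[0]=3 != 4: 0 + count([3, 1, 5, 4, 2, 3, 4], 4)
lst[0]=3 != 4: 0 + count([1, 5, 4, 2, 3, 4], 4)
lst[0]=1 != 4: 0 + count([5, 4, 2, 3, 4], 4)
lst[0]=5 != 4: 0 + count([4, 2, 3, 4], 4)
lst[0]=4 == 4: 1 + count([2, 3, 4], 4)
lst[0]=2 != 4: 0 + count([3, 4], 4)
lst[0]=3 != 4: 0 + count([4], 4)
lst[0]=4 == 4: 1 + count([], 4)
= 2


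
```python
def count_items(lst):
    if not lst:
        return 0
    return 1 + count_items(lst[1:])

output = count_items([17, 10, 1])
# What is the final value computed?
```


count_items([17, 10, 1])
= 1 + count_items([10, 1])
= 1 + 1 + count_items([1])
= 1 + 1 + 1 + count_items([])
= 1 + 1 + 1 + 0
= 3


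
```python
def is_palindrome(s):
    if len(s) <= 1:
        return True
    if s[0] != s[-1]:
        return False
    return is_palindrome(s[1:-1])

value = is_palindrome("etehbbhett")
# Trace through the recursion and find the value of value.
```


is_palindrome("etehbbhett")
"etehbbhett": s[0]='e' != s[-1]='t' -> False
= False


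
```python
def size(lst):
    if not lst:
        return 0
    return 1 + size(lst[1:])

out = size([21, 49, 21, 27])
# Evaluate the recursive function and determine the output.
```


size([21, 49, 21, 27])
= 1 + size([49, 21, 27])
= 1 + 1 + size([21, 27])
= 1 + 1 + 1 + size([27])
= 1 + 1 + 1 + 1 + size([])
= 1 + 1 + 1 + 1 + 0
= 4


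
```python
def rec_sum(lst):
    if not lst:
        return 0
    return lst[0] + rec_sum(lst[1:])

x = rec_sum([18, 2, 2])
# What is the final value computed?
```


rec_sum([18, 2, 2])
= 18 + rec_sum([2, 2])
= 18 + 2 + rec_sum([2])
= 18 + 2 + 2 + rec_sum([])
= 18 + 2 + 2 + 0
= 22


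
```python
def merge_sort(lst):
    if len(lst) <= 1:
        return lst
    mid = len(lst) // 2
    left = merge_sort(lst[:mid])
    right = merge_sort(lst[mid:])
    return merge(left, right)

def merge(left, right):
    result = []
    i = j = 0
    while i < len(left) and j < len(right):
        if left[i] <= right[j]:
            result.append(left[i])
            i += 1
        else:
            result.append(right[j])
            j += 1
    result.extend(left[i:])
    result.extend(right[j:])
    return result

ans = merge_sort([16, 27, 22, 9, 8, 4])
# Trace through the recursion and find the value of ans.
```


merge_sort([16, 27, 22, 9, 8, 4])
Split into [16, 27, 22] and [9, 8, 4]
Left sorted: [16, 22, 27]
Right sorted: [4, 8, 9]
Merge [16, 22, 27] and [4, 8, 9]
= [4, 8, 9, 16, 22, 27]


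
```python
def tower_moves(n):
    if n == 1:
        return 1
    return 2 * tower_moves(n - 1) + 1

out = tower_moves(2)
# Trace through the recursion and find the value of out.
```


tower_moves(2)
= 2 * tower_moves(1) + 1
Now compute bottom-up:
tower_moves(1) = 1
tower_moves(2) = 2 * 1 + 1 = 3
= 3


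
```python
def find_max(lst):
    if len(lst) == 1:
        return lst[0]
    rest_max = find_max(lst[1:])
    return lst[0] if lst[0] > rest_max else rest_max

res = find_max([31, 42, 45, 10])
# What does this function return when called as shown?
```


find_max([31, 42, 45, 10])
= compare 31 with find_max([42, 45, 10])
= compare 42 with find_max([45, 10])
= compare 45 with find_max([10])
Base: find_max([10]) = 10
compare 45 with 10: max = 45
compare 42 with 45: max = 45
compare 31 with 45: max = 45
= 45


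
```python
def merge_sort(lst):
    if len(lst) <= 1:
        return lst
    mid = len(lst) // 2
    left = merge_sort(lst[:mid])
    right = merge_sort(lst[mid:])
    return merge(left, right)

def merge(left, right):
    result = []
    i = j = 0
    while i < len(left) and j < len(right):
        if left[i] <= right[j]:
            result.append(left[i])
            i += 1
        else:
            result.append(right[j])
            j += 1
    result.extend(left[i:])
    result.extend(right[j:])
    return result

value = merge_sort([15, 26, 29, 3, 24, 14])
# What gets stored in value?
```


merge_sort([15, 26, 29, 3, 24, 14])
Split into [15, 26, 29] and [3, 24, 14]
Left sorted: [15, 26, 29]
Right sorted: [3, 14, 24]
Merge [15, 26, 29] and [3, 14, 24]
= [3, 14, 15, 24, 26, 29]


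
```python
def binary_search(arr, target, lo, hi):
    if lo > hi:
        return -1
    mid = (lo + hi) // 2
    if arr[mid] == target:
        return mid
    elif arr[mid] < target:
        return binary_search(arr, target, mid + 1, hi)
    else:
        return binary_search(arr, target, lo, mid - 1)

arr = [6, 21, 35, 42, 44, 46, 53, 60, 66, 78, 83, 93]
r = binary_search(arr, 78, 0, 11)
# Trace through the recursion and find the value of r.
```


binary_search(arr, 78, 0, 11)
lo=0, hi=11, mid=5, arr[mid]=46
46 < 78, search right half
lo=6, hi=11, mid=8, arr[mid]=66
66 < 78, search right half
lo=9, hi=11, mid=10, arr[mid]=83
83 > 78, search left half
lo=9, hi=9, mid=9, arr[mid]=78
arr[9] == 78, found at index 9
= 9


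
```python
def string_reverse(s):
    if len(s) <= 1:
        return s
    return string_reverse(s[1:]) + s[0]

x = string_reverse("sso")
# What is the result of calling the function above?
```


string_reverse("sso")
= string_reverse("so") + "s"
= string_reverse("o") + "s" + "s"
= "o" + "s" + "s"
= "oss"


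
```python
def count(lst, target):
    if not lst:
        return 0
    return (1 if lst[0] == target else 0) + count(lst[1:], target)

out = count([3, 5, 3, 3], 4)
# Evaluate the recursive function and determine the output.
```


count([3, 5, 3, 3], 4)
lst[0]=3 != 4: 0 + count([5, 3, 3], 4)
lst[0]=5 != 4: 0 + count([3, 3], 4)
lst[0]=3 != 4: 0 + count([3], 4)
lst[0]=3 != 4: 0 + count([], 4)
= 0


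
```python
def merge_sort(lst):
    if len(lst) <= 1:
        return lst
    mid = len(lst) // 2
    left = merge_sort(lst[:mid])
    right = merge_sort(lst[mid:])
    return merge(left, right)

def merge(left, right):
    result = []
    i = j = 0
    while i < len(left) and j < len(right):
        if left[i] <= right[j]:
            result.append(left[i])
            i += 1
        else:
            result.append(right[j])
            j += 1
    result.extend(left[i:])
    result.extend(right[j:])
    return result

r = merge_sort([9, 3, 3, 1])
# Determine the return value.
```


merge_sort([9, 3, 3, 1])
Split into [9, 3] and [3, 1]
Left sorted: [3, 9]
Right sorted: [1, 3]
Merge [3, 9] and [1, 3]
= [1, 3, 3, 9]


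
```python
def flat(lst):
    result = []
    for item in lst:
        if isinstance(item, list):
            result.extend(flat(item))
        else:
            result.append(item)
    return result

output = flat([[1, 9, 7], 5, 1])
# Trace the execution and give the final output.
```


flat([[1, 9, 7], 5, 1])
Processing each element:
  [1, 9, 7] is a list -> flat recursively -> [1, 9, 7]
  5 is not a list -> append 5
  1 is not a list -> append 1
= [1, 9, 7, 5, 1]


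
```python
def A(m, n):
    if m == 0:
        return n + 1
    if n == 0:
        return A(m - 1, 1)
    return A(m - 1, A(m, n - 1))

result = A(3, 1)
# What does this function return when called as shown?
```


A(3, 1)
= A(2, A(3, 0))
First compute A(3, 0) = 5
= A(2, 5)
= 13


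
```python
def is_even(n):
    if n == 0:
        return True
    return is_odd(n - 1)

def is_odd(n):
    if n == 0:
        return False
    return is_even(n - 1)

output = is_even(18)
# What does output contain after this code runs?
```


is_even(18)
= is_odd(17)
= is_even(16)
= is_odd(15)
= is_even(14)
= is_odd(13)
= is_even(12)
= is_odd(11)
= is_even(10)
= is_odd(9)
= is_even(8)
= is_odd(7)
= is_even(6)
= is_odd(5)
= is_even(4)
= is_odd(3)
= is_even(2)
= is_odd(1)
= is_even(0)
n == 0: return True
= True


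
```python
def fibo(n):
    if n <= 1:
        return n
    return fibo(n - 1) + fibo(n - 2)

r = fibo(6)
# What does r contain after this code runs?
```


fibo(6)
= fibo(5) + fibo(4)
= (fibo(4) + fibo(3)) + fibo(4)
Computing bottom-up: fibo(0)=0, fibo(1)=1, fibo(2)=1, fibo(3)=2, fibo(4)=3, fibo(5)=5, fibo(6)=8
= 8


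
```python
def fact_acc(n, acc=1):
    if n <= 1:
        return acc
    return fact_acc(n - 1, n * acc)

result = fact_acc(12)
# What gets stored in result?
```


fact_acc(12, 1)
= fact_acc(11, 12 * 1) = fact_acc(11, 12)
= fact_acc(10, 11 * 12) = fact_acc(10, 132)
= fact_acc(9, 10 * 132) = fact_acc(9, 1320)
= fact_acc(8, 9 * 1320) = fact_acc(8, 11880)
= fact_acc(7, 8 * 11880) = fact_acc(7, 95040)
= fact_acc(6, 7 * 95040) = fact_acc(6, 665280)
= fact_acc(5, 6 * 665280) = fact_acc(5, 3991680)
= fact_acc(4, 5 * 3991680) = fact_acc(4, 19958400)
= fact_acc(3, 4 * 19958400) = fact_acc(3, 79833600)
= fact_acc(2, 3 * 79833600) = fact_acc(2, 239500800)
= fact_acc(1, 2 * 239500800) = fact_acc(1, 479001600)
n <= 1, return acc = 479001600


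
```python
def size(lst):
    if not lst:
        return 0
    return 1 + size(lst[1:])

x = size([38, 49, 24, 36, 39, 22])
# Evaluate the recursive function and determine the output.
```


size([38, 49, 24, 36, 39, 22])
= 1 + size([49, 24, 36, 39, 22])
= 1 + 1 + size([24, 36, 39, 22])
= 1 + 1 + 1 + size([36, 39, 22])
= 1 + 1 + 1 + 1 + size([39, 22])
= 1 + 1 + 1 + 1 + 1 + size([22])
= 1 + 1 + 1 + 1 + 1 + 1 + size([])
= 1 + 1 + 1 + 1 + 1 + 1 + 0
= 6


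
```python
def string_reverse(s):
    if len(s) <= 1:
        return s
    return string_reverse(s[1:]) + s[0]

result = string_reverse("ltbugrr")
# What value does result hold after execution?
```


string_reverse("ltbugrr")
= string_reverse("tbugrr") + "l"
= string_reverse("bugrr") + "t" + "l"
= string_reverse("ugrr") + "b" + "t" + "l"
= string_reverse("grr") + "u" + "b" + "t" + "l"
= string_reverse("rr") + "g" + "u" + "b" + "t" + "l"
= string_reverse("r") + "r" + "g" + "u" + "b" + "t" + "l"
= "r" + "r" + "g" + "u" + "b" + "t" + "l"
= "rrgubtl"


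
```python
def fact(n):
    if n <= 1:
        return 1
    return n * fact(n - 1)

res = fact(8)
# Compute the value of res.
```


fact(8)
= 8 * fact(7)
= 8 * 7 * fact(6)
= 8 * 7 * 6 * fact(5)
= 8 * 7 * 6 * 5 * fact(4)
= 8 * 7 * 6 * 5 * 4 * fact(3)
= 8 * 7 * 6 * 5 * 4 * 3 * fact(2)
= 8 * 7 * 6 * 5 * 4 * 3 * 2 * fact(1)
= 8 * 7 * 6 * 5 * 4 * 3 * 2 * 1
= 40320


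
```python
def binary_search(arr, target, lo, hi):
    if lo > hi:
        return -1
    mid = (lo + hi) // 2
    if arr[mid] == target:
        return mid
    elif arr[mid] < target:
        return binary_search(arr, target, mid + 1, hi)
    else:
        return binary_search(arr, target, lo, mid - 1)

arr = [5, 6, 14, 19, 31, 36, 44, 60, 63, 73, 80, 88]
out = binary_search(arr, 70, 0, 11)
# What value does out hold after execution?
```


binary_search(arr, 70, 0, 11)
lo=0, hi=11, mid=5, arr[mid]=36
36 < 70, search right half
lo=6, hi=11, mid=8, arr[mid]=63
63 < 70, search right half
lo=9, hi=11, mid=10, arr[mid]=80
80 > 70, search left half
lo=9, hi=9, mid=9, arr[mid]=73
73 > 70, search left half
lo > hi, target not found, return -1
= -1


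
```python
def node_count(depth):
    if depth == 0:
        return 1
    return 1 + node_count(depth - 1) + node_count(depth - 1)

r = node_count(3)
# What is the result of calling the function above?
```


node_count(3)
= 1 + node_count(2) + node_count(2)
= 1 + 2 * node_count(2)
node_count(k) = 2^(k+1) - 1
node_count(0) = 1
node_count(1) = 3
node_count(2) = 7
node_count(3) = 15
node_count(3) = 2^4 - 1 = 15


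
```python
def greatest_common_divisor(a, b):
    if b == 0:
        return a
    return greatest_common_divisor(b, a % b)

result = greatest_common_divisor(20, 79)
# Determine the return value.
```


greatest_common_divisor(20, 79)
= greatest_common_divisor(79, 20 % 79) = greatest_common_divisor(79, 20)
= greatest_common_divisor(20, 79 % 20) = greatest_common_divisor(20, 19)
= greatest_common_divisor(19, 20 % 19) = greatest_common_divisor(19, 1)
= greatest_common_divisor(1, 19 % 1) = greatest_common_divisor(1, 0)
b == 0, return a = 1


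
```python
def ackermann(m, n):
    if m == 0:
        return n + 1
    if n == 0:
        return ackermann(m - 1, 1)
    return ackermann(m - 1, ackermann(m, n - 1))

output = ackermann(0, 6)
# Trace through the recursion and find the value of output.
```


ackermann(0, 6)
m == 0: return 6 + 1 = 7
= 7


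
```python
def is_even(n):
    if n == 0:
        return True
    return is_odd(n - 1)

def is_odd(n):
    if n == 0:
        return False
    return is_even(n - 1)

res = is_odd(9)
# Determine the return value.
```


is_odd(9)
= is_even(8)
= is_odd(7)
= is_even(6)
= is_odd(5)
= is_even(4)
= is_odd(3)
= is_even(2)
= is_odd(1)
= is_even(0)
n == 0: return True
= True


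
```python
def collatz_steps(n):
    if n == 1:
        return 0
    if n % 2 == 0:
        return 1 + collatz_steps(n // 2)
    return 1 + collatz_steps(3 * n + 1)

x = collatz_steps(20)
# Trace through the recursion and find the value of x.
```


collatz_steps(20)
20 is even -> collatz_steps(10)
10 is even -> collatz_steps(5)
5 is odd -> 3*5+1 = 16 -> collatz_steps(16)
16 is even -> collatz_steps(8)
8 is even -> collatz_steps(4)
4 is even -> collatz_steps(2)
2 is even -> collatz_steps(1)
Reached 1 after 7 steps
= 7


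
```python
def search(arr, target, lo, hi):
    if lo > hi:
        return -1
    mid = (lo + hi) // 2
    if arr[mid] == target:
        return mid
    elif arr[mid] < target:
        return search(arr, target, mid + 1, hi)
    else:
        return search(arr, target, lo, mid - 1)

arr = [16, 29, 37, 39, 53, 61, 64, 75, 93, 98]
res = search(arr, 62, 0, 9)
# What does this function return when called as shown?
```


search(arr, 62, 0, 9)
lo=0, hi=9, mid=4, arr[mid]=53
53 < 62, search right half
lo=5, hi=9, mid=7, arr[mid]=75
75 > 62, search left half
lo=5, hi=6, mid=5, arr[mid]=61
61 < 62, search right half
lo=6, hi=6, mid=6, arr[mid]=64
64 > 62, search left half
lo > hi, target not found, return -1
= -1


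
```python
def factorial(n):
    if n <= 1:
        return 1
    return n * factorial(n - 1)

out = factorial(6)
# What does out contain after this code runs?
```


factorial(6)
= 6 * factorial(5)
= 6 * 5 * factorial(4)
= 6 * 5 * 4 * factorial(3)
= 6 * 5 * 4 * 3 * factorial(2)
= 6 * 5 * 4 * 3 * 2 * factorial(1)
= 6 * 5 * 4 * 3 * 2 * 1
= 720


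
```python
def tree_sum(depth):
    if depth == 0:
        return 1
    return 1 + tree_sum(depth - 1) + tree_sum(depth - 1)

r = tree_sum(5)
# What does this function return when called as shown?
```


tree_sum(5)
= 1 + tree_sum(4) + tree_sum(4)
= 1 + 2 * tree_sum(4)
tree_sum(k) = 2^(k+1) - 1
tree_sum(0) = 1
tree_sum(1) = 3
tree_sum(2) = 7
tree_sum(3) = 15
tree_sum(4) = 31
tree_sum(5) = 2^6 - 1 = 63


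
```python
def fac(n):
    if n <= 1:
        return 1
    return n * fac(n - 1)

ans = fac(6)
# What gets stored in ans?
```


fac(6)
= 6 * fac(5)
= 6 * 5 * fac(4)
= 6 * 5 * 4 * fac(3)
= 6 * 5 * 4 * 3 * fac(2)
= 6 * 5 * 4 * 3 * 2 * fac(1)
= 6 * 5 * 4 * 3 * 2 * 1
= 720


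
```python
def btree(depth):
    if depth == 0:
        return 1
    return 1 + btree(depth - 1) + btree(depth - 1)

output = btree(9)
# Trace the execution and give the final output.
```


btree(9)
= 1 + btree(8) + btree(8)
= 1 + 2 * btree(8)
btree(k) = 2^(k+1) - 1
btree(0) = 1
btree(1) = 3
btree(2) = 7
btree(3) = 15
btree(4) = 31
btree(9) = 2^10 - 1 = 1023


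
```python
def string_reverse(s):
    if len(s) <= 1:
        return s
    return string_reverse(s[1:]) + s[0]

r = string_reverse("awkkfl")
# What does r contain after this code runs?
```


string_reverse("awkkfl")
= string_reverse("wkkfl") + "a"
= string_reverse("kkfl") + "w" + "a"
= string_reverse("kfl") + "k" + "w" + "a"
= string_reverse("fl") + "k" + "k" + "w" + "a"
= string_reverse("l") + "f" + "k" + "k" + "w" + "a"
= "l" + "f" + "k" + "k" + "w" + "a"
= "lfkkwa"


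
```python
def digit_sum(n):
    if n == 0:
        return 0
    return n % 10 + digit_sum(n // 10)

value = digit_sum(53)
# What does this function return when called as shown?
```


digit_sum(53)
= 3 + digit_sum(5)
= 3 + 5 + digit_sum(0)
= 3 + 5 + 0
= 8


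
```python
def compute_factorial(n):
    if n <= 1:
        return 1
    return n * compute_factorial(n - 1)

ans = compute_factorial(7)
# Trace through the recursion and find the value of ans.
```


compute_factorial(7)
= 7 * compute_factorial(6)
= 7 * 6 * compute_factorial(5)
= 7 * 6 * 5 * compute_factorial(4)
= 7 * 6 * 5 * 4 * compute_factorial(3)
= 7 * 6 * 5 * 4 * 3 * compute_factorial(2)
= 7 * 6 * 5 * 4 * 3 * 2 * compute_factorial(1)
= 7 * 6 * 5 * 4 * 3 * 2 * 1
= 5040


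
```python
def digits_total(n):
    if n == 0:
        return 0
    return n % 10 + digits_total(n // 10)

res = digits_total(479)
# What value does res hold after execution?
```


digits_total(479)
= 9 + digits_total(47)
= 9 + 7 + digits_total(4)
= 9 + 7 + 4 + digits_total(0)
= 9 + 7 + 4 + 0
= 20


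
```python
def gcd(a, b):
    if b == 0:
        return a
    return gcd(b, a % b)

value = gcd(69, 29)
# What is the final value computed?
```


gcd(69, 29)
= gcd(29, 69 % 29) = gcd(29, 11)
= gcd(11, 29 % 11) = gcd(11, 7)
= gcd(7, 11 % 7) = gcd(7, 4)
= gcd(4, 7 % 4) = gcd(4, 3)
= gcd(3, 4 % 3) = gcd(3, 1)
= gcd(1, 3 % 1) = gcd(1, 0)
b == 0, return a = 1


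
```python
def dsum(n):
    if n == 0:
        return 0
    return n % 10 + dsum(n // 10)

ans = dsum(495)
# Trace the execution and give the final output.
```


dsum(495)
= 5 + dsum(49)
= 5 + 9 + dsum(4)
= 5 + 9 + 4 + dsum(0)
= 5 + 9 + 4 + 0
= 18


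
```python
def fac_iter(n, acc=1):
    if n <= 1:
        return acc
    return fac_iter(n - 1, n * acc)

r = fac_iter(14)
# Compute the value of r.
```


fac_iter(14, 1)
= fac_iter(13, 14 * 1) = fac_iter(13, 14)
= fac_iter(12, 13 * 14) = fac_iter(12, 182)
= fac_iter(11, 12 * 182) = fac_iter(11, 2184)
= fac_iter(10, 11 * 2184) = fac_iter(10, 24024)
= fac_iter(9, 10 * 24024) = fac_iter(9, 240240)
= fac_iter(8, 9 * 240240) = fac_iter(8, 2162160)
= fac_iter(7, 8 * 2162160) = fac_iter(7, 17297280)
= fac_iter(6, 7 * 17297280) = fac_iter(6, 121080960)
= fac_iter(5, 6 * 121080960) = fac_iter(5, 726485760)
= fac_iter(4, 5 * 726485760) = fac_iter(4, 3632428800)
= fac_iter(3, 4 * 3632428800) = fac_iter(3, 14529715200)
= fac_iter(2, 3 * 14529715200) = fac_iter(2, 43589145600)
= fac_iter(1, 2 * 43589145600) = fac_iter(1, 87178291200)
n <= 1, return acc = 87178291200


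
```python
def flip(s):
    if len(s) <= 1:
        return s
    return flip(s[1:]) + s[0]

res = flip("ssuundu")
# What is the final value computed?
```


flip("ssuundu")
= flip("suundu") + "s"
= flip("uundu") + "s" + "s"
= flip("undu") + "u" + "s" + "s"
= flip("ndu") + "u" + "u" + "s" + "s"
= flip("du") + "n" + "u" + "u" + "s" + "s"
= flip("u") + "d" + "n" + "u" + "u" + "s" + "s"
= "u" + "d" + "n" + "u" + "u" + "s" + "s"
= "udnuuss"


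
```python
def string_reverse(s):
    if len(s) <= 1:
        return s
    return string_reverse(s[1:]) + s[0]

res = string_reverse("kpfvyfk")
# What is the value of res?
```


string_reverse("kpfvyfk")
= string_reverse("pfvyfk") + "k"
= string_reverse("fvyfk") + "p" + "k"
= string_reverse("vyfk") + "f" + "p" + "k"
= string_reverse("yfk") + "v" + "f" + "p" + "k"
= string_reverse("fk") + "y" + "v" + "f" + "p" + "k"
= string_reverse("k") + "f" + "y" + "v" + "f" + "p" + "k"
= "k" + "f" + "y" + "v" + "f" + "p" + "k"
= "kfyvfpk"


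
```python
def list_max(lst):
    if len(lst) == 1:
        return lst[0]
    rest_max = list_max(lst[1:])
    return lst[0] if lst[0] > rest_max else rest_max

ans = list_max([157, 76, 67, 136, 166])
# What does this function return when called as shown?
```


list_max([157, 76, 67, 136, 166])
= compare 157 with list_max([76, 67, 136, 166])
= compare 76 with list_max([67, 136, 166])
= compare 67 with list_max([136, 166])
= compare 136 with list_max([166])
Base: list_max([166]) = 166
compare 136 with 166: max = 166
compare 67 with 166: max = 166
compare 76 with 166: max = 166
compare 157 with 166: max = 166
= 166


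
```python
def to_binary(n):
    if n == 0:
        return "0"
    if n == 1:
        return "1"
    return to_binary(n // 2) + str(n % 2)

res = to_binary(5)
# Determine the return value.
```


to_binary(5)
= to_binary(2) + "1"
= to_binary(1) + "0" + "1"
= "1" + "0" + "1"
= "101"


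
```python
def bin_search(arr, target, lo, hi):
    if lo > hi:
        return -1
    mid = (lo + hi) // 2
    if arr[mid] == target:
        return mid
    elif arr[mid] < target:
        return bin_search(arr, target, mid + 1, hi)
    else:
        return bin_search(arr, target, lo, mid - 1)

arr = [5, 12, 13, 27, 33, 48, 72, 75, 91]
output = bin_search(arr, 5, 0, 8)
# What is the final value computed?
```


bin_search(arr, 5, 0, 8)
lo=0, hi=8, mid=4, arr[mid]=33
33 > 5, search left half
lo=0, hi=3, mid=1, arr[mid]=12
12 > 5, search left half
lo=0, hi=0, mid=0, arr[mid]=5
arr[0] == 5, found at index 0
= 0


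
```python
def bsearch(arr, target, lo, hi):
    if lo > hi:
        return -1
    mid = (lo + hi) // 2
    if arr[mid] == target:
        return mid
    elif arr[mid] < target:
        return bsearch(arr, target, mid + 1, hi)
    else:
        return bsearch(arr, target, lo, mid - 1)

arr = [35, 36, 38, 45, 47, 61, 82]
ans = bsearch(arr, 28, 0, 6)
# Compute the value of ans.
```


bsearch(arr, 28, 0, 6)
lo=0, hi=6, mid=3, arr[mid]=45
45 > 28, search left half
lo=0, hi=2, mid=1, arr[mid]=36
36 > 28, search left half
lo=0, hi=0, mid=0, arr[mid]=35
35 > 28, search left half
lo > hi, target not found, return -1
= -1


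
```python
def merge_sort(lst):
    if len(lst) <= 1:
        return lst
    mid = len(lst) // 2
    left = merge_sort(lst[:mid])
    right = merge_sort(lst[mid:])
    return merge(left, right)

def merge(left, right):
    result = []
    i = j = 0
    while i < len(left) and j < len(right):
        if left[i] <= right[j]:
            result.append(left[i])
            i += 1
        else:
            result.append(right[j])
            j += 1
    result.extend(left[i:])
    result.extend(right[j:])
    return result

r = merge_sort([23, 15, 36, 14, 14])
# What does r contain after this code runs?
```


merge_sort([23, 15, 36, 14, 14])
Split into [23, 15] and [36, 14, 14]
Left sorted: [15, 23]
Right sorted: [14, 14, 36]
Merge [15, 23] and [14, 14, 36]
= [14, 14, 15, 23, 36]


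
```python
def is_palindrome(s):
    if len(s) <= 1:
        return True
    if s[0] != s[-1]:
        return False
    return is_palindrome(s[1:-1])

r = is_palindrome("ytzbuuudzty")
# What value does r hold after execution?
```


is_palindrome("ytzbuuudzty")
"ytzbuuudzty": s[0]='y' == s[-1]='y' -> is_palindrome("tzbuuudzt")
"tzbuuudzt": s[0]='t' == s[-1]='t' -> is_palindrome("zbuuudz")
"zbuuudz": s[0]='z' == s[-1]='z' -> is_palindrome("buuud")
"buuud": s[0]='b' != s[-1]='d' -> False
= False


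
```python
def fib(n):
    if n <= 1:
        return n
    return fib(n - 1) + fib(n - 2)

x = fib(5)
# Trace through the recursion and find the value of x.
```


fib(5)
= fib(4) + fib(3)
= (fib(3) + fib(2)) + fib(3)
Computing bottom-up: fib(0)=0, fib(1)=1, fib(2)=1, fib(3)=2, fib(4)=3, fib(5)=5
= 5


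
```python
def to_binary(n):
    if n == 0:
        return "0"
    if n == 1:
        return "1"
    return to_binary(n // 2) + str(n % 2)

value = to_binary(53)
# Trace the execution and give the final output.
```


to_binary(53)
= to_binary(26) + "1"
= to_binary(13) + "0" + "1"
= to_binary(6) + "1" + "0" + "1"
= to_binary(3) + "0" + "1" + "0" + "1"
= to_binary(1) + "1" + "0" + "1" + "0" + "1"
= "1" + "1" + "0" + "1" + "0" + "1"
= "110101"


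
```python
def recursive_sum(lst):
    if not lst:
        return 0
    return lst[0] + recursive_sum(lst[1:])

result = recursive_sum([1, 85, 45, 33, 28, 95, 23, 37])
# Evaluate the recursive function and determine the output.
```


recursive_sum([1, 85, 45, 33, 28, 95, 23, 37])
= 1 + recursive_sum([85, 45, 33, 28, 95, 23, 37])
= 1 + 85 + recursive_sum([45, 33, 28, 95, 23, 37])
= 1 + 85 + 45 + recursive_sum([33, 28, 95, 23, 37])
= 1 + 85 + 45 + 33 + recursive_sum([28, 95, 23, 37])
= 1 + 85 + 45 + 33 + 28 + recursive_sum([95, 23, 37])
= 1 + 85 + 45 + 33 + 28 + 95 + recursive_sum([23, 37])
= 1 + 85 + 45 + 33 + 28 + 95 + 23 + recursive_sum([37])
= 1 + 85 + 45 + 33 + 28 + 95 + 23 + 37 + recursive_sum([])
= 1 + 85 + 45 + 33 + 28 + 95 + 23 + 37 + 0
= 347


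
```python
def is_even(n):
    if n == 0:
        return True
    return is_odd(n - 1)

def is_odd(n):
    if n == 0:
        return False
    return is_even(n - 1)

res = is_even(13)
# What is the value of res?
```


is_even(13)
= is_odd(12)
= is_even(11)
= is_odd(10)
= is_even(9)
= is_odd(8)
= is_even(7)
= is_odd(6)
= is_even(5)
= is_odd(4)
= is_even(3)
= is_odd(2)
= is_even(1)
= is_odd(0)
n == 0: return False
= False


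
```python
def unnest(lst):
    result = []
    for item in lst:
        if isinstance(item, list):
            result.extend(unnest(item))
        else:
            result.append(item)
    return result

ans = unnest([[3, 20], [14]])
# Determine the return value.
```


unnest([[3, 20], [14]])
Processing each element:
  [3, 20] is a list -> unnest recursively -> [3, 20]
  [14] is a list -> unnest recursively -> [14]
= [3, 20, 14]


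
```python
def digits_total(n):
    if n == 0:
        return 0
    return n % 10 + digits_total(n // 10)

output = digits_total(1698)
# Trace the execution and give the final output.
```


digits_total(1698)
= 8 + digits_total(169)
= 8 + 9 + digits_total(16)
= 8 + 9 + 6 + digits_total(1)
= 8 + 9 + 6 + 1 + digits_total(0)
= 8 + 9 + 6 + 1 + 0
= 24


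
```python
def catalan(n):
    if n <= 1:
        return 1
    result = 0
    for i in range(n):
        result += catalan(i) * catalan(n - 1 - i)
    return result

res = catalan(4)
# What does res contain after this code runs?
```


catalan(4)
= sum of catalan(i) * catalan(4-1-i) for i in 0..3
First compute sub-values bottom-up:
  catalan(0) = 1, catalan(1) = 1
  catalan(2) = 1*1 + 1*1 = 2
  catalan(3) = 1*2 + 1*1 + 2*1 = 5
Now catalan(4):
  catalan(0)*catalan(3) = 1*5 = 5
  catalan(1)*catalan(2) = 1*2 = 2
  catalan(2)*catalan(1) = 2*1 = 2
  catalan(3)*catalan(0) = 5*1 = 5
= 5 + 2 + 2 + 5
= 14


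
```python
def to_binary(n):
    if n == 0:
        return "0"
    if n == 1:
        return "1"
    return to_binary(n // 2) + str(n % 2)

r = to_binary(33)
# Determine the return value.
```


to_binary(33)
= to_binary(16) + "1"
= to_binary(8) + "0" + "1"
= to_binary(4) + "0" + "0" + "1"
= to_binary(2) + "0" + "0" + "0" + "1"
= to_binary(1) + "0" + "0" + "0" + "0" + "1"
= "1" + "0" + "0" + "0" + "0" + "1"
= "100001"


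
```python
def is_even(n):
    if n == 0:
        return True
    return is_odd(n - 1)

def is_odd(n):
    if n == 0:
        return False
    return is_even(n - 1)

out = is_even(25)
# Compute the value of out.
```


is_even(25)
= is_odd(24)
= is_even(23)
= is_odd(22)
= is_even(21)
= is_odd(20)
= is_even(19)
= is_odd(18)
= is_even(17)
= is_odd(16)
= is_even(15)
= is_odd(14)
= is_even(13)
= is_odd(12)
= is_even(11)
= is_odd(10)
= is_even(9)
= is_odd(8)
= is_even(7)
= is_odd(6)
= is_even(5)
= is_odd(4)
= is_even(3)
= is_odd(2)
= is_even(1)
= is_odd(0)
n == 0: return False
= False


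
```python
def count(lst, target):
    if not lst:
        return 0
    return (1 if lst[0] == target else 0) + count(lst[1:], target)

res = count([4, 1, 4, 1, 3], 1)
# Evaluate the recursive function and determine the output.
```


count([4, 1, 4, 1, 3], 1)
lst[0]=4 != 1: 0 + count([1, 4, 1, 3], 1)
lst[0]=1 == 1: 1 + count([4, 1, 3], 1)
lst[0]=4 != 1: 0 + count([1, 3], 1)
lst[0]=1 == 1: 1 + count([3], 1)
lst[0]=3 != 1: 0 + count([], 1)
= 2


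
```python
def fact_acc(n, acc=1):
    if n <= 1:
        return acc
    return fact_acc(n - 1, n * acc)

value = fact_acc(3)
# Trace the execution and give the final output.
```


fact_acc(3, 1)
= fact_acc(2, 3 * 1) = fact_acc(2, 3)
= fact_acc(1, 2 * 3) = fact_acc(1, 6)
n <= 1, return acc = 6


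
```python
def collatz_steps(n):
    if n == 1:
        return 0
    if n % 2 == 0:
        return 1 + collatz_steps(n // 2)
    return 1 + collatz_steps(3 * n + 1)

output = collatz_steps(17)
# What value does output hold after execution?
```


collatz_steps(17)
17 is odd -> 3*17+1 = 52 -> collatz_steps(52)
52 is even -> collatz_steps(26)
26 is even -> collatz_steps(13)
13 is odd -> 3*13+1 = 40 -> collatz_steps(40)
40 is even -> collatz_steps(20)
20 is even -> collatz_steps(10)
10 is even -> collatz_steps(5)
5 is odd -> 3*5+1 = 16 -> collatz_steps(16)
16 is even -> collatz_steps(8)
8 is even -> collatz_steps(4)
4 is even -> collatz_steps(2)
2 is even -> collatz_steps(1)
Reached 1 after 12 steps
= 12
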